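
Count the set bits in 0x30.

2

0x30 = 110000
Count the 1s: 1 + 1 = 2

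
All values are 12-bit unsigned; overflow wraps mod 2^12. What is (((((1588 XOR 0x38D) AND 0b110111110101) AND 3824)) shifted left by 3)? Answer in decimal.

1588 = 011000110100
0x38D = 001110001101
→ XOR → 010110111001 = 1465
0b110111110101 = 110111110101
→ AND → 010110110001 = 1457
3824 = 111011110000
→ AND → 010010110000 = 1200
→ shifted left by 3 (mod 2^12) → 010110000000 = 1408

1408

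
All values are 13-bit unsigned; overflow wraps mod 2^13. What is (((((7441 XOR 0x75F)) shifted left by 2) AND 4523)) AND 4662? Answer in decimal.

7441 = 1110100010001
0x75F = 0011101011111
→ XOR → 1101001001110 = 6734
→ shifted left by 2 (mod 2^13) → 0100100111000 = 2360
4523 = 1000110101011
→ AND → 0000100101000 = 296
4662 = 1001000110110
→ AND → 0000000100000 = 32

32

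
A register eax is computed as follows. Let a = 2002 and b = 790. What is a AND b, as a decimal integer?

2002 = 11111010010
790 = 01100010110
AND → 01100010010 = 786

786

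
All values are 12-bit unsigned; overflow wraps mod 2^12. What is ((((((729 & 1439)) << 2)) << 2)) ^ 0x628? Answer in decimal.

4024

729 = 001011011001
1439 = 010110011111
→ & → 000010011001 = 153
→ << 2 (mod 2^12) → 001001100100 = 612
→ << 2 (mod 2^12) → 100110010000 = 2448
0x628 = 011000101000
→ ^ → 111110111000 = 4024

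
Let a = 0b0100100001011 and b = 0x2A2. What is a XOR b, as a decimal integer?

a = 100100001011
0x2A2 = 001010100010
XOR → 101110101001 = 2985

2985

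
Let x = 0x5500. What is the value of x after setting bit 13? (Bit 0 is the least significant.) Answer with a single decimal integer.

x = 101010100000000
bit 13 is currently 0; set it via x | (1 << 13) = x | 8192
→ 111010100000000 = 29952

29952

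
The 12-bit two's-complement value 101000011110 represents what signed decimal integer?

-1506

pattern = 101000011110 (MSB is 1 ⇒ negative)
Invert: 010111100001, add 1 → 010111100010 = 1506, so the value is -1506.
(Equivalently: 2590 - 2^12 = 2590 - 4096 = -1506.)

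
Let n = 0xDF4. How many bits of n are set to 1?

8

0xDF4 = 110111110100
Count the 1s: 1 + 1 + 1 + 1 + 1 + 1 + 1 + 1 = 8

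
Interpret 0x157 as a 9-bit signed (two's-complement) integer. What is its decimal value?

-169

pattern = 101010111 (MSB is 1 ⇒ negative)
Invert: 010101000, add 1 → 010101001 = 169, so the value is -169.
(Equivalently: 343 - 2^9 = 343 - 512 = -169.)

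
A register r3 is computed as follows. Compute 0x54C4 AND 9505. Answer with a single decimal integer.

0x54C4 = 101010011000100
9505 = 010010100100001
AND → 000010000000000 = 1024

1024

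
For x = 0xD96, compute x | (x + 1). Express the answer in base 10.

3479

x = 110110010110 = 3478
x + 1 = 110110010111
OR    = 110110010111 = 3479
(x | (x + 1) sets the lowest cleared bit.)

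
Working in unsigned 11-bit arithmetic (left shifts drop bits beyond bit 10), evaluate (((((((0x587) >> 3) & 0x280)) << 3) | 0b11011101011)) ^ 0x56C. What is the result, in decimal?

0x587 = 10110000111
→ >> 3 → 00010110000 = 176
0x280 = 01010000000
→ & → 00010000000 = 128
→ << 3 (mod 2^11) → 10000000000 = 1024
0b11011101011 = 11011101011
→ | → 11011101011 = 1771
0x56C = 10101101100
→ ^ → 01110000111 = 903

903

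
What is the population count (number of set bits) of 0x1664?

6

0x1664 = 1011001100100
Count the 1s: 1 + 1 + 1 + 1 + 1 + 1 = 6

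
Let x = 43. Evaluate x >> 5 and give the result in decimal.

1

43 = 101011
shift right by 5 → 000001 = 1
(equivalently, floor(43 / 32))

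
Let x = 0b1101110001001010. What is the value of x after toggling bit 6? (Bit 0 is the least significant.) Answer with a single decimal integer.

56330

x = 1101110001001010
bit 6 is currently 1; toggle it via x ^ (1 << 6) = x ^ 64
→ 1101110000001010 = 56330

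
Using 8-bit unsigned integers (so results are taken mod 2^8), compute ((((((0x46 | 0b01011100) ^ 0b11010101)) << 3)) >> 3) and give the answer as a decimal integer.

11

0x46 = 01000110
0b01011100 = 01011100
→ | → 01011110 = 94
0b11010101 = 11010101
→ ^ → 10001011 = 139
→ << 3 (mod 2^8) → 01011000 = 88
→ >> 3 → 00001011 = 11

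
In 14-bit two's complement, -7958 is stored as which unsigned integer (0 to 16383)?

8426

7958 in 14 bits: 01111100010110
Invert: 10000011101001
Add 1:  10000011101010 = 8426
(Check: 2^14 - 7958 = 16384 - 7958 = 8426.)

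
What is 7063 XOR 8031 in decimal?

7063 = 1101110010111
8031 = 1111101011111
XOR → 0010011001000 = 1224

1224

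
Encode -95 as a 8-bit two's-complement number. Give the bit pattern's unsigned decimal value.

161

95 in 8 bits: 01011111
Invert: 10100000
Add 1:  10100001 = 161
(Check: 2^8 - 95 = 256 - 95 = 161.)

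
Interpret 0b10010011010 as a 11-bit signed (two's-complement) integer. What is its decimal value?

-870

pattern = 10010011010 (MSB is 1 ⇒ negative)
Invert: 01101100101, add 1 → 01101100110 = 870, so the value is -870.
(Equivalently: 1178 - 2^11 = 1178 - 2048 = -870.)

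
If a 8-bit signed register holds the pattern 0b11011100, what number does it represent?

-36

pattern = 11011100 (MSB is 1 ⇒ negative)
Invert: 00100011, add 1 → 00100100 = 36, so the value is -36.
(Equivalently: 220 - 2^8 = 220 - 256 = -36.)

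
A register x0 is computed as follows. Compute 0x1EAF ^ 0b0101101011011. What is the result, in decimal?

0x1EAF = 1111010101111
b = 0101101011011
XOR → 1010111110100 = 5620

5620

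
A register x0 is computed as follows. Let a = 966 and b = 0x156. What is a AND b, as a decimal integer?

326

966 = 1111000110
0x156 = 0101010110
AND → 0101000110 = 326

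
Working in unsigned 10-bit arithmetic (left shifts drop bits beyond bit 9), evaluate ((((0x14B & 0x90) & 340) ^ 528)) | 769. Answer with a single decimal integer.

0x14B = 0101001011
0x90 = 0010010000
→ & → 0000000000 = 0
340 = 0101010100
→ & → 0000000000 = 0
528 = 1000010000
→ ^ → 1000010000 = 528
769 = 1100000001
→ | → 1100010001 = 785

785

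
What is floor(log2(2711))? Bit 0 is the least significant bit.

11

2711 = 101010010111
The topmost 1 is at position 11 (since 2^11 = 2048 ≤ 2711 < 4096).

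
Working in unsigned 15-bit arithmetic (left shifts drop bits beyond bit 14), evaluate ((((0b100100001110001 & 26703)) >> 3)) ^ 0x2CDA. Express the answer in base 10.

9682

0b100100001110001 = 100100001110001
26703 = 110100001001111
→ & → 100100001000001 = 18497
→ >> 3 → 000100100001000 = 2312
0x2CDA = 010110011011010
→ ^ → 010010111010010 = 9682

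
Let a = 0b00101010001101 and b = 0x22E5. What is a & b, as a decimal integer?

a = 00101010001101
0x22E5 = 10001011100101
AND → 00001010000101 = 645

645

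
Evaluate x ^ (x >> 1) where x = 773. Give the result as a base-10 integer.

647

x = 1100000101 = 773
x>>1 = 0110000010
XOR  = 1010000111 = 647
(x ^ (x >> 1) gives the standard binary-reflected Gray code of x.)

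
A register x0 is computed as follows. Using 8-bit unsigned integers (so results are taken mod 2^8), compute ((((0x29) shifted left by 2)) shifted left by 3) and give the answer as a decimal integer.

32

0x29 = 00101001
→ shifted left by 2 (mod 2^8) → 10100100 = 164
→ shifted left by 3 (mod 2^8) → 00100000 = 32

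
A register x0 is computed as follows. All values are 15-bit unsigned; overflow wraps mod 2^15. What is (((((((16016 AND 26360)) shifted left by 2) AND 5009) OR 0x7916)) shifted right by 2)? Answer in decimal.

16016 = 011111010010000
26360 = 110011011111000
→ AND → 010011010010000 = 9872
→ shifted left by 2 (mod 2^15) → 001101001000000 = 6720
5009 = 001001110010001
→ AND → 001001000000000 = 4608
0x7916 = 111100100010110
→ OR → 111101100010110 = 31510
→ shifted right by 2 → 001111011000101 = 7877

7877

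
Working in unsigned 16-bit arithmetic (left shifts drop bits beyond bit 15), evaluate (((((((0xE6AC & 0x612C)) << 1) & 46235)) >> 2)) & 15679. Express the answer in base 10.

0xE6AC = 1110011010101100
0x612C = 0110000100101100
→ & → 0110000000101100 = 24620
→ << 1 (mod 2^16) → 1100000001011000 = 49240
46235 = 1011010010011011
→ & → 1000000000011000 = 32792
→ >> 2 → 0010000000000110 = 8198
15679 = 0011110100111111
→ & → 0010000000000110 = 8198

8198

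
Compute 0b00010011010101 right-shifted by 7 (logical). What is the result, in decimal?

x = 10011010101
shift right by 7 → 00000001001 = 9
(equivalently, floor(1237 / 128))

9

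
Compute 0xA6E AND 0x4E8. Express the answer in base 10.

0xA6E = 101001101110
0x4E8 = 010011101000
AND → 000001101000 = 104

104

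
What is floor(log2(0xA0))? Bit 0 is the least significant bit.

7

0xA0 = 10100000
The topmost 1 is at position 7 (since 2^7 = 128 ≤ 160 < 256).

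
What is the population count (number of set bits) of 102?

102 = 1100110
Count the 1s: 1 + 1 + 1 + 1 = 4

4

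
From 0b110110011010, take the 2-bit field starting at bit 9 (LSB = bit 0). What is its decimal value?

v = 110110011010
Shift right by 9: 110
Mask low 2 bits: 10 = 2

2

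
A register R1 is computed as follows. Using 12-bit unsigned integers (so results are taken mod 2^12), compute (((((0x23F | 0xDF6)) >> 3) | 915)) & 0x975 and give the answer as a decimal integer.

0x23F = 001000111111
0xDF6 = 110111110110
→ | → 111111111111 = 4095
→ >> 3 → 000111111111 = 511
915 = 001110010011
→ | → 001111111111 = 1023
0x975 = 100101110101
→ & → 000101110101 = 373

373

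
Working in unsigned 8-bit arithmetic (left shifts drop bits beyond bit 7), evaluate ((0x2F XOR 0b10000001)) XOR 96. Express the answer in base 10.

206

0x2F = 00101111
0b10000001 = 10000001
→ XOR → 10101110 = 174
96 = 01100000
→ XOR → 11001110 = 206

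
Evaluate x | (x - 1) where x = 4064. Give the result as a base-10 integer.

4095

x = 111111100000 = 4064
x - 1 = 111111011111
OR    = 111111111111 = 4095
(x | (x - 1) sets all bits below the lowest set bit.)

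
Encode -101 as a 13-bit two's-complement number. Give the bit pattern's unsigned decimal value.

101 in 13 bits: 0000001100101
Invert: 1111110011010
Add 1:  1111110011011 = 8091
(Check: 2^13 - 101 = 8192 - 101 = 8091.)

8091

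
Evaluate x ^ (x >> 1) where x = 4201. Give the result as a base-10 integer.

6237

x = 1000001101001 = 4201
x>>1 = 0100000110100
XOR  = 1100001011101 = 6237
(x ^ (x >> 1) gives the standard binary-reflected Gray code of x.)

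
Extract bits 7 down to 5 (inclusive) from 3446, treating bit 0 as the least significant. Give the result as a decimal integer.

3

v = 110101110110
Shift right by 5: 1101011
Mask low 3 bits: 011 = 3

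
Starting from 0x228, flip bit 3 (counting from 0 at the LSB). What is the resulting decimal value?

x = 1000101000
bit 3 is currently 1; toggle it via x ^ (1 << 3) = x ^ 8
→ 1000100000 = 544

544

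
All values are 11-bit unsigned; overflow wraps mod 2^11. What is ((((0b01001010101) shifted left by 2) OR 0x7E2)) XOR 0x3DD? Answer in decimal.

0b01001010101 = 01001010101
→ shifted left by 2 (mod 2^11) → 00101010100 = 340
0x7E2 = 11111100010
→ OR → 11111110110 = 2038
0x3DD = 01111011101
→ XOR → 10000101011 = 1067

1067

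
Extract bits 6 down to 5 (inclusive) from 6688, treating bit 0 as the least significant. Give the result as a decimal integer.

1

v = 1101000100000
Shift right by 5: 11010001
Mask low 2 bits: 01 = 1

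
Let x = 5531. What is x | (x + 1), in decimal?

x = 1010110011011 = 5531
x + 1 = 1010110011100
OR    = 1010110011111 = 5535
(x | (x + 1) sets the lowest cleared bit.)

5535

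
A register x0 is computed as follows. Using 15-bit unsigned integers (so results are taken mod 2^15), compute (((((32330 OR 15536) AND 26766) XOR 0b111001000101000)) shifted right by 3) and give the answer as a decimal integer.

32330 = 111111001001010
15536 = 011110010110000
→ OR → 111111011111010 = 32506
26766 = 110100010001110
→ AND → 110100010001010 = 26762
0b111001000101000 = 111001000101000
→ XOR → 001101010100010 = 6818
→ shifted right by 3 → 000001101010100 = 852

852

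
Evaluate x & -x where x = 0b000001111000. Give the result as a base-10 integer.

x = 1111000 = 120
-x (two's complement) = …0001000
AND   = 0001000 = 8
(x & -x isolates the lowest set bit of x.)

8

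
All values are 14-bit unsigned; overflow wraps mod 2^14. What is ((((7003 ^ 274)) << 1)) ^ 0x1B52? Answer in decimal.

12224

7003 = 01101101011011
274 = 00000100010010
→ ^ → 01101001001001 = 6729
→ << 1 (mod 2^14) → 11010010010010 = 13458
0x1B52 = 01101101010010
→ ^ → 10111111000000 = 12224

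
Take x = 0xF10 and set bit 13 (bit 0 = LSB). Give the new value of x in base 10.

x = 000111100010000
bit 13 is currently 0; set it via x | (1 << 13) = x | 8192
→ 010111100010000 = 12048

12048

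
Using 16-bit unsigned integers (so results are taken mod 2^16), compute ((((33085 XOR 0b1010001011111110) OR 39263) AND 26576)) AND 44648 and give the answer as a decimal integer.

8768

33085 = 1000000100111101
0b1010001011111110 = 1010001011111110
→ XOR → 0010001111000011 = 9155
39263 = 1001100101011111
→ OR → 1011101111011111 = 48095
26576 = 0110011111010000
→ AND → 0010001111010000 = 9168
44648 = 1010111001101000
→ AND → 0010001001000000 = 8768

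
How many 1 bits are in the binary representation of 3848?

5

3848 = 111100001000
Count the 1s: 1 + 1 + 1 + 1 + 1 = 5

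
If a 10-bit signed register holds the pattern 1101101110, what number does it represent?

-146

pattern = 1101101110 (MSB is 1 ⇒ negative)
Invert: 0010010001, add 1 → 0010010010 = 146, so the value is -146.
(Equivalently: 878 - 2^10 = 878 - 1024 = -146.)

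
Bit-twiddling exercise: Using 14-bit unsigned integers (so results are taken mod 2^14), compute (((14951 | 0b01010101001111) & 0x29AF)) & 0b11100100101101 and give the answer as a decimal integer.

14951 = 11101001100111
0b01010101001111 = 01010101001111
→ | → 11111101101111 = 16239
0x29AF = 10100110101111
→ & → 10100100101111 = 10543
0b11100100101101 = 11100100101101
→ & → 10100100101101 = 10541

10541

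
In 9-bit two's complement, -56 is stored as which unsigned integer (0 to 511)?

56 in 9 bits: 000111000
Invert: 111000111
Add 1:  111001000 = 456
(Check: 2^9 - 56 = 512 - 56 = 456.)

456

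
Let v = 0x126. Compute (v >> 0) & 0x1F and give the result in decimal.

6

v = 100100110
Shift right by 0: 100100110
Mask low 5 bits: 00110 = 6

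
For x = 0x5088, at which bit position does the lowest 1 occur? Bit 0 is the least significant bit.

3

0x5088 = 101000010001000
Trailing zeros: 3, so the lowest set bit is bit 3 (value 8).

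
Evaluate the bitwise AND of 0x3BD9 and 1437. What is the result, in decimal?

409

0x3BD9 = 11101111011001
1437 = 00010110011101
AND → 00000110011001 = 409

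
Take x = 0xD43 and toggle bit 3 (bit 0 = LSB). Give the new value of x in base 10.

x = 0110101000011
bit 3 is currently 0; toggle it via x ^ (1 << 3) = x ^ 8
→ 0110101001011 = 3403

3403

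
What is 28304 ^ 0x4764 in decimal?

28304 = 110111010010000
0x4764 = 100011101100100
XOR → 010100111110100 = 10740

10740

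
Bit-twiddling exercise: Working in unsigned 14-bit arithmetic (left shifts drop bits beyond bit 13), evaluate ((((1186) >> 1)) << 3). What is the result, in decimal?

1186 = 00010010100010
→ >> 1 → 00001001010001 = 593
→ << 3 (mod 2^14) → 01001010001000 = 4744

4744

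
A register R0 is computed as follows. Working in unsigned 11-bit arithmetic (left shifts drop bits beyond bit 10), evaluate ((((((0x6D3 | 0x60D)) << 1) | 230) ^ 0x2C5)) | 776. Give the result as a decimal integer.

1851

0x6D3 = 11011010011
0x60D = 11000001101
→ | → 11011011111 = 1759
→ << 1 (mod 2^11) → 10110111110 = 1470
230 = 00011100110
→ | → 10111111110 = 1534
0x2C5 = 01011000101
→ ^ → 11100111011 = 1851
776 = 01100001000
→ | → 11100111011 = 1851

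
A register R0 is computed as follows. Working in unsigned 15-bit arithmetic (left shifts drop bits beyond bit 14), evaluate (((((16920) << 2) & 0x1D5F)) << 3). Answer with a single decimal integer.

16896

16920 = 100001000011000
→ << 2 (mod 2^15) → 000100001100000 = 2144
0x1D5F = 001110101011111
→ & → 000100001000000 = 2112
→ << 3 (mod 2^15) → 100001000000000 = 16896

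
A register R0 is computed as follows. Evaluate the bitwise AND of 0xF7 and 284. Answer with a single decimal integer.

20

0xF7 = 011110111
284 = 100011100
AND → 000010100 = 20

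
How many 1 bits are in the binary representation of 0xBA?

0xBA = 10111010
Count the 1s: 1 + 1 + 1 + 1 + 1 = 5

5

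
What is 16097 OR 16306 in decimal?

16371

16097 = 11111011100001
16306 = 11111110110010
 OR → 11111111110011 = 16371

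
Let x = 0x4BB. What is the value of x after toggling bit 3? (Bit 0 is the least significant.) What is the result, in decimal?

1203

x = 10010111011
bit 3 is currently 1; toggle it via x ^ (1 << 3) = x ^ 8
→ 10010110011 = 1203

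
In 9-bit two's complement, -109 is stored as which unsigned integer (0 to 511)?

403

109 in 9 bits: 001101101
Invert: 110010010
Add 1:  110010011 = 403
(Check: 2^9 - 109 = 512 - 109 = 403.)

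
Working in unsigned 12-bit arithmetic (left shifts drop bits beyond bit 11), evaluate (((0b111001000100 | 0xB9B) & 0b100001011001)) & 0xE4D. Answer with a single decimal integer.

2121

0b111001000100 = 111001000100
0xB9B = 101110011011
→ | → 111111011111 = 4063
0b100001011001 = 100001011001
→ & → 100001011001 = 2137
0xE4D = 111001001101
→ & → 100001001001 = 2121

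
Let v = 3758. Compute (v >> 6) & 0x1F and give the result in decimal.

v = 111010101110
Shift right by 6: 111010
Mask low 5 bits: 11010 = 26

26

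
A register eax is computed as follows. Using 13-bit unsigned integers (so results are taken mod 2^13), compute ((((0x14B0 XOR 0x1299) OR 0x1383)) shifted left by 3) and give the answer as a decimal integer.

0x14B0 = 1010010110000
0x1299 = 1001010011001
→ XOR → 0011000101001 = 1577
0x1383 = 1001110000011
→ OR → 1011110101011 = 6059
→ shifted left by 3 (mod 2^13) → 1110101011000 = 7512

7512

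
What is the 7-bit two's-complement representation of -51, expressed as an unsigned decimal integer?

51 in 7 bits: 0110011
Invert: 1001100
Add 1:  1001101 = 77
(Check: 2^7 - 51 = 128 - 51 = 77.)

77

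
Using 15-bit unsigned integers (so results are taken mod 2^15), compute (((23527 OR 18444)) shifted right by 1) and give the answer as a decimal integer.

23527 = 101101111100111
18444 = 100100000001100
→ OR → 101101111101111 = 23535
→ shifted right by 1 → 010110111110111 = 11767

11767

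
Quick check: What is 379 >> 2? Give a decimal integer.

94

379 = 101111011
shift right by 2 → 001011110 = 94
(equivalently, floor(379 / 4))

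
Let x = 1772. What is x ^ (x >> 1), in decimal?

x = 11011101100 = 1772
x>>1 = 01101110110
XOR  = 10110011010 = 1434
(x ^ (x >> 1) gives the standard binary-reflected Gray code of x.)

1434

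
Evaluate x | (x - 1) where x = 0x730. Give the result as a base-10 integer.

x = 11100110000 = 1840
x - 1 = 11100101111
OR    = 11100111111 = 1855
(x | (x - 1) sets all bits below the lowest set bit.)

1855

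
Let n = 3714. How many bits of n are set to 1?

3714 = 111010000010
Count the 1s: 1 + 1 + 1 + 1 + 1 = 5

5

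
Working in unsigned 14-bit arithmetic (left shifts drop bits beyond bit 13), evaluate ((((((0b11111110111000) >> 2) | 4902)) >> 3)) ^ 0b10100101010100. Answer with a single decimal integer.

10921

0b11111110111000 = 11111110111000
→ >> 2 → 00111111101110 = 4078
4902 = 01001100100110
→ | → 01111111101110 = 8174
→ >> 3 → 00001111111101 = 1021
0b10100101010100 = 10100101010100
→ ^ → 10101010101001 = 10921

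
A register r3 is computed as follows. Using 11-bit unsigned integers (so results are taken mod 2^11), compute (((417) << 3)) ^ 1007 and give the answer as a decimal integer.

1767

417 = 00110100001
→ << 3 (mod 2^11) → 10100001000 = 1288
1007 = 01111101111
→ ^ → 11011100111 = 1767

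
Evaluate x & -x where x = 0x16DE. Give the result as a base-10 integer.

2

x = 1011011011110 = 5854
-x (two's complement) = …0100100100010
AND   = 0000000000010 = 2
(x & -x isolates the lowest set bit of x.)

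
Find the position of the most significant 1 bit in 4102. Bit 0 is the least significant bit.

12

4102 = 1000000000110
The topmost 1 is at position 12 (since 2^12 = 4096 ≤ 4102 < 8192).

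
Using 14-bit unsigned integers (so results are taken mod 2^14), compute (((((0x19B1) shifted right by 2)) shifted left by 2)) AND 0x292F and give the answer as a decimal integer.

2336

0x19B1 = 01100110110001
→ shifted right by 2 → 00011001101100 = 1644
→ shifted left by 2 (mod 2^14) → 01100110110000 = 6576
0x292F = 10100100101111
→ AND → 00100100100000 = 2336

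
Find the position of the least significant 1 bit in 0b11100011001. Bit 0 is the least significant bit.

0b11100011001 = 11100011001
Trailing zeros: 0, so the lowest set bit is bit 0 (value 1).

0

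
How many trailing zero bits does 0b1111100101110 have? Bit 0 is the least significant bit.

1

0b1111100101110 = 1111100101110
Trailing zeros: 1, so the lowest set bit is bit 1 (value 2).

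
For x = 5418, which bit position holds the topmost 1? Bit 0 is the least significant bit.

5418 = 1010100101010
The topmost 1 is at position 12 (since 2^12 = 4096 ≤ 5418 < 8192).

12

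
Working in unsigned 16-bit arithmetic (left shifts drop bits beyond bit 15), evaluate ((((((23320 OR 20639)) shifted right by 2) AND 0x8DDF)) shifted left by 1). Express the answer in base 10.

2446

23320 = 0101101100011000
20639 = 0101000010011111
→ OR → 0101101110011111 = 23455
→ shifted right by 2 → 0001011011100111 = 5863
0x8DDF = 1000110111011111
→ AND → 0000010011000111 = 1223
→ shifted left by 1 (mod 2^16) → 0000100110001110 = 2446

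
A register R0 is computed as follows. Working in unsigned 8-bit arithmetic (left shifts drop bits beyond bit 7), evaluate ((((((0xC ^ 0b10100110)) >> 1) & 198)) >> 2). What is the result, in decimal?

17

0xC = 00001100
0b10100110 = 10100110
→ ^ → 10101010 = 170
→ >> 1 → 01010101 = 85
198 = 11000110
→ & → 01000100 = 68
→ >> 2 → 00010001 = 17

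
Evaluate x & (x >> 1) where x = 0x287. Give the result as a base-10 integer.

3

x = 1010000111 = 647
x>>1 = 0101000011
AND  = 0000000011 = 3
(x & (x >> 1) has a 1 wherever x has two consecutive 1 bits.)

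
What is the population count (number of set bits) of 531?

4

531 = 1000010011
Count the 1s: 1 + 1 + 1 + 1 = 4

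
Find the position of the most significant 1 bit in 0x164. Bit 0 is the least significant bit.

8

0x164 = 101100100
The topmost 1 is at position 8 (since 2^8 = 256 ≤ 356 < 512).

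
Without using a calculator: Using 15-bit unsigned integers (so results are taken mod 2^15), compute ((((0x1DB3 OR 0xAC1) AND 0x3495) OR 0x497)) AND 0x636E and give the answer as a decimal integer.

6

0x1DB3 = 001110110110011
0xAC1 = 000101011000001
→ OR → 001111111110011 = 8179
0x3495 = 011010010010101
→ AND → 001010010010001 = 5265
0x497 = 000010010010111
→ OR → 001010010010111 = 5271
0x636E = 110001101101110
→ AND → 000000000000110 = 6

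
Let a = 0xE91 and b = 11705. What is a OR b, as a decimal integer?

0xE91 = 00111010010001
11705 = 10110110111001
 OR → 10111110111001 = 12217

12217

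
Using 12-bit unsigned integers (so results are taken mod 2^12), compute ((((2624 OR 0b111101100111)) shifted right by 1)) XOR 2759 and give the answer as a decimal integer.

2624 = 101001000000
0b111101100111 = 111101100111
→ OR → 111101100111 = 3943
→ shifted right by 1 → 011110110011 = 1971
2759 = 101011000111
→ XOR → 110101110100 = 3444

3444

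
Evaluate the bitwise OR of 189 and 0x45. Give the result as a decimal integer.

189 = 10111101
0x45 = 01000101
 OR → 11111101 = 253

253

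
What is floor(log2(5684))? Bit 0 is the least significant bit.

12

5684 = 1011000110100
The topmost 1 is at position 12 (since 2^12 = 4096 ≤ 5684 < 8192).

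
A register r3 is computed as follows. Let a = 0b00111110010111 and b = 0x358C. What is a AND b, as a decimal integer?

a = 00111110010111
0x358C = 11010110001100
AND → 00010110000100 = 1412

1412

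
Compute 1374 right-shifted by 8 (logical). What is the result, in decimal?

1374 = 10101011110
shift right by 8 → 00000000101 = 5
(equivalently, floor(1374 / 256))

5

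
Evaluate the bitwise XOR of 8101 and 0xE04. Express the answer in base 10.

8101 = 1111110100101
0xE04 = 0111000000100
XOR → 1000110100001 = 4513

4513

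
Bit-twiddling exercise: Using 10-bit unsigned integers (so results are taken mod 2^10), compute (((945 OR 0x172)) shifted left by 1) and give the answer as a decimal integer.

998

945 = 1110110001
0x172 = 0101110010
→ OR → 1111110011 = 1011
→ shifted left by 1 (mod 2^10) → 1111100110 = 998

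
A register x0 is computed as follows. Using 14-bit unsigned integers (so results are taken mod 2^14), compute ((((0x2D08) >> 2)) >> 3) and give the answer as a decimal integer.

0x2D08 = 10110100001000
→ >> 2 → 00101101000010 = 2882
→ >> 3 → 00000101101000 = 360

360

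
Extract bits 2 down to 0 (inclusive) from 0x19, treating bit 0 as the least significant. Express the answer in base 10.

v = 00011001
Shift right by 0: 00011001
Mask low 3 bits: 001 = 1

1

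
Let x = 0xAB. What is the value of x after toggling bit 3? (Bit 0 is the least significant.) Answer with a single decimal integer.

x = 010101011
bit 3 is currently 1; toggle it via x ^ (1 << 3) = x ^ 8
→ 010100011 = 163

163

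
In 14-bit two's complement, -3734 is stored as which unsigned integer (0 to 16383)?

3734 in 14 bits: 00111010010110
Invert: 11000101101001
Add 1:  11000101101010 = 12650
(Check: 2^14 - 3734 = 16384 - 3734 = 12650.)

12650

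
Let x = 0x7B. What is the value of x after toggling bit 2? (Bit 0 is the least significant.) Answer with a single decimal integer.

x = 001111011
bit 2 is currently 0; toggle it via x ^ (1 << 2) = x ^ 4
→ 001111111 = 127

127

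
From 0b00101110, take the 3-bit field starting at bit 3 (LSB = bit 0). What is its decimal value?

5

v = 00101110
Shift right by 3: 00101
Mask low 3 bits: 101 = 5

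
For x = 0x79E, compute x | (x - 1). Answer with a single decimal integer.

1951

x = 11110011110 = 1950
x - 1 = 11110011101
OR    = 11110011111 = 1951
(x | (x - 1) sets all bits below the lowest set bit.)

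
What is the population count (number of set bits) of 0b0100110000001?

4

n = 100110000001
Count the 1s: 1 + 1 + 1 + 1 = 4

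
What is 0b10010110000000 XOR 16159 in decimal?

a = 10010110000000
16159 = 11111100011111
XOR → 01101010011111 = 6815

6815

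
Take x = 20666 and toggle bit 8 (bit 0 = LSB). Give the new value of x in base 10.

x = 101000010111010
bit 8 is currently 0; toggle it via x ^ (1 << 8) = x ^ 256
→ 101000110111010 = 20922

20922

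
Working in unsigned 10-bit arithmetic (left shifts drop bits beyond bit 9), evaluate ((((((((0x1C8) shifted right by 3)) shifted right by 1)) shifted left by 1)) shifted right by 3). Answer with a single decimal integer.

0x1C8 = 0111001000
→ shifted right by 3 → 0000111001 = 57
→ shifted right by 1 → 0000011100 = 28
→ shifted left by 1 (mod 2^10) → 0000111000 = 56
→ shifted right by 3 → 0000000111 = 7

7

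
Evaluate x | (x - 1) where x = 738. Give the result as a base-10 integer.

x = 1011100010 = 738
x - 1 = 1011100001
OR    = 1011100011 = 739
(x | (x - 1) sets all bits below the lowest set bit.)

739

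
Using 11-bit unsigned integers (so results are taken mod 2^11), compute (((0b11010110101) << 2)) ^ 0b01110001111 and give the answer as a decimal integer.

0b11010110101 = 11010110101
→ << 2 (mod 2^11) → 01011010100 = 724
0b01110001111 = 01110001111
→ ^ → 00101011011 = 347

347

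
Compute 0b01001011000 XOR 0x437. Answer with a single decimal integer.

a = 01001011000
0x437 = 10000110111
XOR → 11001101111 = 1647

1647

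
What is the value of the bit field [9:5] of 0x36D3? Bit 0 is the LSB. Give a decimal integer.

22

v = 11011011010011
Shift right by 5: 110110110
Mask low 5 bits: 10110 = 22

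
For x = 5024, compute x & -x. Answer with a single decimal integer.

32

x = 1001110100000 = 5024
-x (two's complement) = …0110001100000
AND   = 0000000100000 = 32
(x & -x isolates the lowest set bit of x.)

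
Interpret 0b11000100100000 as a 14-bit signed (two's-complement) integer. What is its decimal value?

-3808

pattern = 11000100100000 (MSB is 1 ⇒ negative)
Invert: 00111011011111, add 1 → 00111011100000 = 3808, so the value is -3808.
(Equivalently: 12576 - 2^14 = 12576 - 16384 = -3808.)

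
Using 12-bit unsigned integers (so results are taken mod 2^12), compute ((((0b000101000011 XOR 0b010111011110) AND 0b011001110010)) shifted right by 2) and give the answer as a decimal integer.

0b000101000011 = 000101000011
0b010111011110 = 010111011110
→ XOR → 010010011101 = 1181
0b011001110010 = 011001110010
→ AND → 010000010000 = 1040
→ shifted right by 2 → 000100000100 = 260

260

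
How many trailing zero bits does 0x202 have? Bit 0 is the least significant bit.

0x202 = 1000000010
Trailing zeros: 1, so the lowest set bit is bit 1 (value 2).

1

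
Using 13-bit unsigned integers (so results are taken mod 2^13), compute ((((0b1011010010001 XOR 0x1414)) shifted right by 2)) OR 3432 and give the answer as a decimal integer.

3561

0b1011010010001 = 1011010010001
0x1414 = 1010000010100
→ XOR → 0001010000101 = 645
→ shifted right by 2 → 0000010100001 = 161
3432 = 0110101101000
→ OR → 0110111101001 = 3561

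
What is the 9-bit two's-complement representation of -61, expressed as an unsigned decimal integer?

451

61 in 9 bits: 000111101
Invert: 111000010
Add 1:  111000011 = 451
(Check: 2^9 - 61 = 512 - 61 = 451.)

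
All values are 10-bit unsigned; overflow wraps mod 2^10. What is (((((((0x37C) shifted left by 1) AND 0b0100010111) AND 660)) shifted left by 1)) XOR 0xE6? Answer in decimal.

198

0x37C = 1101111100
→ shifted left by 1 (mod 2^10) → 1011111000 = 760
0b0100010111 = 0100010111
→ AND → 0000010000 = 16
660 = 1010010100
→ AND → 0000010000 = 16
→ shifted left by 1 (mod 2^10) → 0000100000 = 32
0xE6 = 0011100110
→ XOR → 0011000110 = 198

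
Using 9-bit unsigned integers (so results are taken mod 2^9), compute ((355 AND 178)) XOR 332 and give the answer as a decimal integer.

366

355 = 101100011
178 = 010110010
→ AND → 000100010 = 34
332 = 101001100
→ XOR → 101101110 = 366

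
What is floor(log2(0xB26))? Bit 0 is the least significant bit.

11

0xB26 = 101100100110
The topmost 1 is at position 11 (since 2^11 = 2048 ≤ 2854 < 4096).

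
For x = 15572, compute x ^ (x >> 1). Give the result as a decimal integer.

x = 11110011010100 = 15572
x>>1 = 01111001101010
XOR  = 10001010111110 = 8894
(x ^ (x >> 1) gives the standard binary-reflected Gray code of x.)

8894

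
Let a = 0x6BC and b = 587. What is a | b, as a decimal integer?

1791

0x6BC = 11010111100
587 = 01001001011
 OR → 11011111111 = 1791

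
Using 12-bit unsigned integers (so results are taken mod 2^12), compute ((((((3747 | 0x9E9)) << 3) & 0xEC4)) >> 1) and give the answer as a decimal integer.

1824

3747 = 111010100011
0x9E9 = 100111101001
→ | → 111111101011 = 4075
→ << 3 (mod 2^12) → 111101011000 = 3928
0xEC4 = 111011000100
→ & → 111001000000 = 3648
→ >> 1 → 011100100000 = 1824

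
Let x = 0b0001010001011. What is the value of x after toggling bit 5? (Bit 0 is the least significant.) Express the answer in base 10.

683

x = 0001010001011
bit 5 is currently 0; toggle it via x ^ (1 << 5) = x ^ 32
→ 0001010101011 = 683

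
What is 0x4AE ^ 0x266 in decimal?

1736

0x4AE = 10010101110
0x266 = 01001100110
XOR → 11011001000 = 1736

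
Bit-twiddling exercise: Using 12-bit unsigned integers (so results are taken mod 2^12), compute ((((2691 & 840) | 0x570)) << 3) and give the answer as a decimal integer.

2944

2691 = 101010000011
840 = 001101001000
→ & → 001000000000 = 512
0x570 = 010101110000
→ | → 011101110000 = 1904
→ << 3 (mod 2^12) → 101110000000 = 2944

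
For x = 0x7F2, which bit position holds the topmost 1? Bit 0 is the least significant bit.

0x7F2 = 11111110010
The topmost 1 is at position 10 (since 2^10 = 1024 ≤ 2034 < 2048).

10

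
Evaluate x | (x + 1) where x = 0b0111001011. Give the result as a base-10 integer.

463

x = 111001011 = 459
x + 1 = 111001100
OR    = 111001111 = 463
(x | (x + 1) sets the lowest cleared bit.)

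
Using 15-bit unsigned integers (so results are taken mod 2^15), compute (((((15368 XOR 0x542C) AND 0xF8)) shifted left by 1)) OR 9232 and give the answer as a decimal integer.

9296

15368 = 011110000001000
0x542C = 101010000101100
→ XOR → 110100000100100 = 26660
0xF8 = 000000011111000
→ AND → 000000000100000 = 32
→ shifted left by 1 (mod 2^15) → 000000001000000 = 64
9232 = 010010000010000
→ OR → 010010001010000 = 9296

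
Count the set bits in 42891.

9

42891 = 1010011110001011
Count the 1s: 1 + 1 + 1 + 1 + 1 + 1 + 1 + 1 + 1 = 9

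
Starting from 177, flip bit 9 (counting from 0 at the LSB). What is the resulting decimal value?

689

x = 000010110001
bit 9 is currently 0; toggle it via x ^ (1 << 9) = x ^ 512
→ 001010110001 = 689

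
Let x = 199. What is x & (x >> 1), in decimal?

x = 11000111 = 199
x>>1 = 01100011
AND  = 01000011 = 67
(x & (x >> 1) has a 1 wherever x has two consecutive 1 bits.)

67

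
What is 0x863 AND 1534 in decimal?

98

0x863 = 100001100011
1534 = 010111111110
AND → 000001100010 = 98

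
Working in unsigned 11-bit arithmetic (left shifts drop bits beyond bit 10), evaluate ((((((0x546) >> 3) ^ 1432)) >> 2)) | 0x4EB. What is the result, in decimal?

0x546 = 10101000110
→ >> 3 → 00010101000 = 168
1432 = 10110011000
→ ^ → 10100110000 = 1328
→ >> 2 → 00101001100 = 332
0x4EB = 10011101011
→ | → 10111101111 = 1519

1519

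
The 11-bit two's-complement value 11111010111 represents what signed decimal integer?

-41

pattern = 11111010111 (MSB is 1 ⇒ negative)
Invert: 00000101000, add 1 → 00000101001 = 41, so the value is -41.
(Equivalently: 2007 - 2^11 = 2007 - 2048 = -41.)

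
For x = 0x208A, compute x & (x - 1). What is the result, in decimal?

x = 10000010001010 = 8330
x - 1 = 10000010001001
AND   = 10000010001000 = 8328
(x & (x - 1) clears the lowest set bit of x.)

8328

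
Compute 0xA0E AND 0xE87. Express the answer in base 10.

0xA0E = 101000001110
0xE87 = 111010000111
AND → 101000000110 = 2566

2566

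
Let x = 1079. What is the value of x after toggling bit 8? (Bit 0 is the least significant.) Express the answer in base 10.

x = 10000110111
bit 8 is currently 0; toggle it via x ^ (1 << 8) = x ^ 256
→ 10100110111 = 1335

1335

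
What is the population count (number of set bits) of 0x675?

0x675 = 11001110101
Count the 1s: 1 + 1 + 1 + 1 + 1 + 1 + 1 = 7

7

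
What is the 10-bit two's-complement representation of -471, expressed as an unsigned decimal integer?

553

471 in 10 bits: 0111010111
Invert: 1000101000
Add 1:  1000101001 = 553
(Check: 2^10 - 471 = 1024 - 471 = 553.)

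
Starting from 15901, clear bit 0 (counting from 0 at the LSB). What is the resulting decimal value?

x = 11111000011101
bit 0 is currently 1; clear it via x & ~(1 << 0) = x & ~1
→ 11111000011100 = 15900

15900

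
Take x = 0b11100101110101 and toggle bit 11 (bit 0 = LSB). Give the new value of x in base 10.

12661

x = 11100101110101
bit 11 is currently 1; toggle it via x ^ (1 << 11) = x ^ 2048
→ 11000101110101 = 12661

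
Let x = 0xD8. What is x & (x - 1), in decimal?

208

x = 11011000 = 216
x - 1 = 11010111
AND   = 11010000 = 208
(x & (x - 1) clears the lowest set bit of x.)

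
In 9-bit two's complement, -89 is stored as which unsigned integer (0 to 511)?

423

89 in 9 bits: 001011001
Invert: 110100110
Add 1:  110100111 = 423
(Check: 2^9 - 89 = 512 - 89 = 423.)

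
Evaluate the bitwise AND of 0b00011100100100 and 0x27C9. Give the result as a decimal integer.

a = 00011100100100
0x27C9 = 10011111001001
AND → 00011100000000 = 1792

1792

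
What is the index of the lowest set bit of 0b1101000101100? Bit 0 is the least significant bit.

0b1101000101100 = 1101000101100
Trailing zeros: 2, so the lowest set bit is bit 2 (value 4).

2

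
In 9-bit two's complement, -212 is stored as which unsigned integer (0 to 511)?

212 in 9 bits: 011010100
Invert: 100101011
Add 1:  100101100 = 300
(Check: 2^9 - 212 = 512 - 212 = 300.)

300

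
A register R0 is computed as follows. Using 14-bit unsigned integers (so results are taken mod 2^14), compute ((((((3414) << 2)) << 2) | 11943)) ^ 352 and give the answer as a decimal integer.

3414 = 00110101010110
→ << 2 (mod 2^14) → 11010101011000 = 13656
→ << 2 (mod 2^14) → 01010101100000 = 5472
11943 = 10111010100111
→ | → 11111111100111 = 16359
352 = 00000101100000
→ ^ → 11111010000111 = 16007

16007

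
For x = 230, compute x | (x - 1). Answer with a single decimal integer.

231

x = 11100110 = 230
x - 1 = 11100101
OR    = 11100111 = 231
(x | (x - 1) sets all bits below the lowest set bit.)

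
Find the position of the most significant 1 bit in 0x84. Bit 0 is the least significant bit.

0x84 = 10000100
The topmost 1 is at position 7 (since 2^7 = 128 ≤ 132 < 256).

7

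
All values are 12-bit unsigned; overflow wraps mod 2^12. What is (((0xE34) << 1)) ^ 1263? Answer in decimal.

2183

0xE34 = 111000110100
→ << 1 (mod 2^12) → 110001101000 = 3176
1263 = 010011101111
→ ^ → 100010000111 = 2183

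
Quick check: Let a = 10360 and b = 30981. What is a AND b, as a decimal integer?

10240

10360 = 010100001111000
30981 = 111100100000101
AND → 010100000000000 = 10240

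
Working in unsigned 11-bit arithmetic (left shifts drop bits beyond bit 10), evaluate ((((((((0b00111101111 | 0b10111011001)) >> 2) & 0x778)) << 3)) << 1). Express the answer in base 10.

1920

0b00111101111 = 00111101111
0b10111011001 = 10111011001
→ | → 10111111111 = 1535
→ >> 2 → 00101111111 = 383
0x778 = 11101111000
→ & → 00101111000 = 376
→ << 3 (mod 2^11) → 01111000000 = 960
→ << 1 (mod 2^11) → 11110000000 = 1920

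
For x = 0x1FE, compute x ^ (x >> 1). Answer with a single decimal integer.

x = 111111110 = 510
x>>1 = 011111111
XOR  = 100000001 = 257
(x ^ (x >> 1) gives the standard binary-reflected Gray code of x.)

257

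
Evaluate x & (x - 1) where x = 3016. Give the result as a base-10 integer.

x = 101111001000 = 3016
x - 1 = 101111000111
AND   = 101111000000 = 3008
(x & (x - 1) clears the lowest set bit of x.)

3008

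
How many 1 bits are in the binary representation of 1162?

4

1162 = 10010001010
Count the 1s: 1 + 1 + 1 + 1 = 4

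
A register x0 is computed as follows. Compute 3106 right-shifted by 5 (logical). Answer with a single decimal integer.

97

3106 = 110000100010
shift right by 5 → 000001100001 = 97
(equivalently, floor(3106 / 32))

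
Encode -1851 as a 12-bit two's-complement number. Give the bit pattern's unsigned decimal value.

1851 in 12 bits: 011100111011
Invert: 100011000100
Add 1:  100011000101 = 2245
(Check: 2^12 - 1851 = 4096 - 1851 = 2245.)

2245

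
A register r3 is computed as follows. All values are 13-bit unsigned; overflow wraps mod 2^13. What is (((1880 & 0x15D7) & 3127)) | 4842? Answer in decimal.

5882

1880 = 0011101011000
0x15D7 = 1010111010111
→ & → 0010101010000 = 1360
3127 = 0110000110111
→ & → 0010000010000 = 1040
4842 = 1001011101010
→ | → 1011011111010 = 5882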